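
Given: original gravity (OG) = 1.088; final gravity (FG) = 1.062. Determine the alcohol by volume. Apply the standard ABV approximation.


ABV = (OG − FG) · 131.25
ABV = (1.088 − 1.062) · 131.25

3.4125 % ABV


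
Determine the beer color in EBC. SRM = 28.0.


EBC = SRM · 1.97
EBC = 28.0 · 1.97

55.1600 EBC


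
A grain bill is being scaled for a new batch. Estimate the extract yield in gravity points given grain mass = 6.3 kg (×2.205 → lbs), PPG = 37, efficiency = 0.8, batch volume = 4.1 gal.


points = lbs × PPG × eff / vol
lbs = 6.3 × 2.205 = 13.8915
points = 13.8915 × 37 × 0.8 / 4.1

100.2899 points


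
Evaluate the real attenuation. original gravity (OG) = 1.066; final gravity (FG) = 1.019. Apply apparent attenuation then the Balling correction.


AA = (OG−FG)/(OG−1)·100;  RA = AA·0.8192
AA = (1.066 − 1.019)/(1.066 − 1)·100 = 71.2121
RA = 71.2121·0.8192

58.3370 %


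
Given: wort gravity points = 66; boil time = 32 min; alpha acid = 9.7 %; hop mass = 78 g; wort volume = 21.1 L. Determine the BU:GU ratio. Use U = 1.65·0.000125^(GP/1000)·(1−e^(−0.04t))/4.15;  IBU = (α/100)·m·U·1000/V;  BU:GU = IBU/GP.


U = 1.65·0.000125^(66/1000)·(1−e^(−0.04·32))/4.15 = 0.1586
IBU = (9.7/100)·78·0.1586·1000/21.1 = 56.8762
BU:GU = 56.8762/66

0.8618


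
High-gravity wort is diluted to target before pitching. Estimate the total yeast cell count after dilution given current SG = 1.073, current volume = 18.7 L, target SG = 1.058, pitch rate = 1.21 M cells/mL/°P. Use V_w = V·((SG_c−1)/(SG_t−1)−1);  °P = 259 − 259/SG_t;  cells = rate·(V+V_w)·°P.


V_w = 18.7·((1.073−1)/(1.058−1)−1) = 4.8362
V_final = 18.7 + 4.8362 = 23.5362
°P = 259 − 259/1.058 = 14.1985
cells = 1.21·23.5362·14.1985

404.3560 billion cells


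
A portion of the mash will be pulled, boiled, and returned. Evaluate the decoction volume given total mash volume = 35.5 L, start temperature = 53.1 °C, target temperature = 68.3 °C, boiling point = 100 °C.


V_dec = V_total·(T_target − T_start)/(T_boil − T_start)
V_dec = 35.5·(68.3 − 53.1)/(100 − 53.1)

11.5053 L


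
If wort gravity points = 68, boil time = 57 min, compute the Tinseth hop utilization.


U = 1.65·0.000125^(GP/1000) · (1 − e^(−0.04·t))/4.15
bigness = 1.65·0.000125^(68/1000) = 0.8955
boil_factor = (1 − e^(−0.04·57))/4.15 = 0.2163
U = 0.8955 · 0.2163

0.1937


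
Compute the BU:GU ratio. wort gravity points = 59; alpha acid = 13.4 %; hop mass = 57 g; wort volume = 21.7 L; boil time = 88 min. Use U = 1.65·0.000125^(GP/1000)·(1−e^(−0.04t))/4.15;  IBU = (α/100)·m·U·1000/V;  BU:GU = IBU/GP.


U = 1.65·0.000125^(59/1000)·(1−e^(−0.04·88))/4.15 = 0.2270
IBU = (13.4/100)·57·0.2270·1000/21.7 = 79.9143
BU:GU = 79.9143/59

1.3545


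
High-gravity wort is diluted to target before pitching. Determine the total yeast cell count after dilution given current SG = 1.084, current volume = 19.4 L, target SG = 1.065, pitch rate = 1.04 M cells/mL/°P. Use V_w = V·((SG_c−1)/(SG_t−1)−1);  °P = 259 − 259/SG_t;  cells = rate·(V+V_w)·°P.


V_w = 19.4·((1.084−1)/(1.065−1)−1) = 5.6708
V_final = 19.4 + 5.6708 = 25.0708
°P = 259 − 259/1.065 = 15.8075
cells = 1.04·25.0708·15.8075

412.1587 billion cells


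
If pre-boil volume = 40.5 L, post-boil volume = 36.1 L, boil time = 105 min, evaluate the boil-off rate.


rate = (V_pre − V_post) / (t_min/60)
rate = (40.5 − 36.1) / (105/60)

2.5143 L/hr


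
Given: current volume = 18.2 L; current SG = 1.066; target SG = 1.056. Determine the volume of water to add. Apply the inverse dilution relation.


V_water = V·((SG_curr − 1)/(SG_target − 1) − 1)
V_water = 18.2·((1.066 − 1)/(1.056 − 1) − 1)

3.2500 L


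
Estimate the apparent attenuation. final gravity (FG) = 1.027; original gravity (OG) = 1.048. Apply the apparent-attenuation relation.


AA = (OG − FG)/(OG − 1) · 100
AA = (1.048 − 1.027)/(1.048 − 1) · 100

43.7500 %


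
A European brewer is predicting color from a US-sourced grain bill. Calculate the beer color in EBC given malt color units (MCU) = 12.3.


SRM = 1.4922·MCU^0.6859;  EBC = SRM·1.97
SRM = 1.4922·12.3^0.6859 = 8.3444
EBC = 8.3444·1.97

16.4384 EBC


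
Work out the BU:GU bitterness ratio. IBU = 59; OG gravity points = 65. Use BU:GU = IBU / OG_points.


BU:GU = 59 / 65

0.9077


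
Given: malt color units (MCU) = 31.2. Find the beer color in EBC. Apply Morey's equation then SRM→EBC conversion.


SRM = 1.4922·MCU^0.6859;  EBC = SRM·1.97
SRM = 1.4922·31.2^0.6859 = 15.8004
EBC = 15.8004·1.97

31.1268 EBC


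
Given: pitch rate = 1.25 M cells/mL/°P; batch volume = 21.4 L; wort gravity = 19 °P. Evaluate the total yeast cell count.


cells (billions) = rate · V_L · °P
cells = 1.25 · 21.4 · 19

508.2500 billion cells


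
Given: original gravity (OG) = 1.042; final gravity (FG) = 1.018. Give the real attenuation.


AA = (OG−FG)/(OG−1)·100;  RA = AA·0.8192
AA = (1.042 − 1.018)/(1.042 − 1)·100 = 57.1429
RA = 57.1429·0.8192

46.8114 %


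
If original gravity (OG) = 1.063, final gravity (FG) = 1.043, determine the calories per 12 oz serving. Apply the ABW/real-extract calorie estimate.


ABW = (OG−FG)·131.25·0.79/FG;  °P = 259 − 259/SG (for OG→OE and FG→AE);  RE = 0.1808·OE + 0.8192·AE;  Cal = (6.9·ABW + 4·(RE−0.1))·FG·3.55
ABW = (1.063 − 1.043)·131.25·0.79/1.043 = 1.9883
OE = 259 − 259/1.063 = 15.3500 °P
AE = 259 − 259/1.043 = 10.6779 °P
RE = 0.1808·15.3500 + 0.8192·10.6779 = 11.5226 °P
Cal = (6.9·1.9883 + 4·(11.5226−0.1))·1.043·3.55

219.9716 kcal


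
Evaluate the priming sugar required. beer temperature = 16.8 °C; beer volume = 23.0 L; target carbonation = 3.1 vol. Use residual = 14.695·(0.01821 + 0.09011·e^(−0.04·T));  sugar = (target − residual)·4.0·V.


residual = 14.695·(0.01821 + 0.09011·e^(−0.04·16.8)) = 0.9438
sugar = (3.1 − 0.9438)·4.0·23.0

198.3677 g


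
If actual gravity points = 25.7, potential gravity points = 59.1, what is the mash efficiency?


efficiency = actual / potential × 100
efficiency = 25.7 / 59.1 × 100

43.4856 %


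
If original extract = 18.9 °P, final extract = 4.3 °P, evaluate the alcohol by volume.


SG = 259/(259 − P);  ABV = (OG − FG)·131.25
OG = 259/(259 − 18.9) = 1.0787
FG = 259/(259 − 4.3) = 1.0169
ABV = (1.0787 − 1.0169)·131.25

8.1158 % ABV


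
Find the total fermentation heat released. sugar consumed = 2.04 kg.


Q = m_sugar · 590 kJ/kg
Q = 2.04 · 590

1203.6000 kJ


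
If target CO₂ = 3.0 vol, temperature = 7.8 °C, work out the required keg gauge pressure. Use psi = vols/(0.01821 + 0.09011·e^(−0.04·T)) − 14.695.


psi = 3.0/(0.01821 + 0.09011·e^(−0.04·7.8)) − 14.695

20.9476 psi


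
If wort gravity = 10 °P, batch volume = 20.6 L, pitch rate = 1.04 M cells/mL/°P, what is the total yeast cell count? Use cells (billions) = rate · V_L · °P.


cells = 1.04 · 20.6 · 10

214.2400 billion cells


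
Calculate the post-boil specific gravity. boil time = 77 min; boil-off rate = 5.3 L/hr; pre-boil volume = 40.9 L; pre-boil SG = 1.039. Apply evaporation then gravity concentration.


V_post = V_pre − rate·(t/60);  SG_post = 1 + (SG_pre−1)·V_pre/V_post
V_post = 40.9 − 5.3·(77/60) = 34.0983
SG_post = 1 + (1.039 − 1)·40.9/34.0983

1.0468


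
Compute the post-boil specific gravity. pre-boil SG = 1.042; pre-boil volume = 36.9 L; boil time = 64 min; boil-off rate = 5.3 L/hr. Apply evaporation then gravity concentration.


V_post = V_pre − rate·(t/60);  SG_post = 1 + (SG_pre−1)·V_pre/V_post
V_post = 36.9 − 5.3·(64/60) = 31.2467
SG_post = 1 + (1.042 − 1)·36.9/31.2467

1.0496


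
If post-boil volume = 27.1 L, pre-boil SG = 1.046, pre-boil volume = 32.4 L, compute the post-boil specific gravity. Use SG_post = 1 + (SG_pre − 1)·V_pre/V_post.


pts_pre = (1.046 − 1)·1000 = 46.0000
pts_post = 46.0000·32.4/27.1 = 54.9963
SG_post = 1 + 54.9963/1000

1.0550


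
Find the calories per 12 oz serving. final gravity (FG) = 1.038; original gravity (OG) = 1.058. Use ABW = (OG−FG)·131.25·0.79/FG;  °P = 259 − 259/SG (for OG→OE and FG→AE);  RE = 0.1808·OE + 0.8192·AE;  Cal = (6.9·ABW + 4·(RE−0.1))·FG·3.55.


ABW = (1.058 − 1.038)·131.25·0.79/1.038 = 1.9978
OE = 259 − 259/1.058 = 14.1985 °P
AE = 259 − 259/1.038 = 9.4817 °P
RE = 0.1808·14.1985 + 0.8192·9.4817 = 10.3345 °P
Cal = (6.9·1.9978 + 4·(10.3345−0.1))·1.038·3.55

201.6488 kcal


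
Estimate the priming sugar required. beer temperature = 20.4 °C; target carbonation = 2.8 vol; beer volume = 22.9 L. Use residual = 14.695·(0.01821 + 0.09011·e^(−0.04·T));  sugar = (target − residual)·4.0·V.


residual = 14.695·(0.01821 + 0.09011·e^(−0.04·20.4)) = 0.8531
sugar = (2.8 − 0.8531)·4.0·22.9

178.3325 g


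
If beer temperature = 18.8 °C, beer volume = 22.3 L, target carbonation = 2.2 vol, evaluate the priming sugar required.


residual = 14.695·(0.01821 + 0.09011·e^(−0.04·T));  sugar = (target − residual)·4.0·V
residual = 14.695·(0.01821 + 0.09011·e^(−0.04·18.8)) = 0.8918
sugar = (2.2 − 0.8918)·4.0·22.3

116.6880 g


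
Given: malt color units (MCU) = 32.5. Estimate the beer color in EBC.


SRM = 1.4922·MCU^0.6859;  EBC = SRM·1.97
SRM = 1.4922·32.5^0.6859 = 16.2490
EBC = 16.2490·1.97

32.0106 EBC


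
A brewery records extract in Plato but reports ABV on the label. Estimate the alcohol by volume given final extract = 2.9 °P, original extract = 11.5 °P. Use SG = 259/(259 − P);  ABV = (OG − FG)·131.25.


OG = 259/(259 − 11.5) = 1.0465
FG = 259/(259 − 2.9) = 1.0113
ABV = (1.0465 − 1.0113)·131.25

4.6122 % ABV


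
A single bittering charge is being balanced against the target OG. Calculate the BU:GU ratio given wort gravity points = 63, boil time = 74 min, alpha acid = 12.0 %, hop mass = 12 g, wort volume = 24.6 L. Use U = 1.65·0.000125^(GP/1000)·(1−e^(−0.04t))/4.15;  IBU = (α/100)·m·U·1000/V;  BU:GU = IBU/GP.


U = 1.65·0.000125^(63/1000)·(1−e^(−0.04·74))/4.15 = 0.2140
IBU = (12.0/100)·12·0.2140·1000/24.6 = 12.5274
BU:GU = 12.5274/63

0.1988


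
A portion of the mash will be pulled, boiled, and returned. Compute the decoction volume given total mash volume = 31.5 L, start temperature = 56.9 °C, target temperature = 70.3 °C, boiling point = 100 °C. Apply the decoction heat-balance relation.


V_dec = V_total·(T_target − T_start)/(T_boil − T_start)
V_dec = 31.5·(70.3 − 56.9)/(100 − 56.9)

9.7935 L


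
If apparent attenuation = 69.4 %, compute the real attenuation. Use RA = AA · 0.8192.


RA = 69.4 · 0.8192

56.8525 %


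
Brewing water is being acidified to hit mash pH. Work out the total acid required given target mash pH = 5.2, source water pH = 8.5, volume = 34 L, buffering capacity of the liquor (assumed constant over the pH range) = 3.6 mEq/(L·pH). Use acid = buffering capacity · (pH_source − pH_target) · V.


acid = 3.6 · (8.5 − 5.2) · 34

403.9200 mEq


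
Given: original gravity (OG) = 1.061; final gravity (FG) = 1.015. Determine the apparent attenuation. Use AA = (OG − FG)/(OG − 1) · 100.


AA = (1.061 − 1.015)/(1.061 − 1) · 100

75.4098 %


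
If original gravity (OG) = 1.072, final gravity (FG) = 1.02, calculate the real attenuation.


AA = (OG−FG)/(OG−1)·100;  RA = AA·0.8192
AA = (1.072 − 1.02)/(1.072 − 1)·100 = 72.2222
RA = 72.2222·0.8192

59.1644 %


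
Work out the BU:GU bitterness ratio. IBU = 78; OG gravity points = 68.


BU:GU = IBU / OG_points
BU:GU = 78 / 68

1.1471


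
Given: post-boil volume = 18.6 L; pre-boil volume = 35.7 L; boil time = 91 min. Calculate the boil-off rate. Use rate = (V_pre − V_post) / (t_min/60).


rate = (35.7 − 18.6) / (91/60)

11.2747 L/hr


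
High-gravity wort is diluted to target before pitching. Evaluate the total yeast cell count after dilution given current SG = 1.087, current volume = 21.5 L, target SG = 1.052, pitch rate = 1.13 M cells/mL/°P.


V_w = V·((SG_c−1)/(SG_t−1)−1);  °P = 259 − 259/SG_t;  cells = rate·(V+V_w)·°P
V_w = 21.5·((1.087−1)/(1.052−1)−1) = 14.4712
V_final = 21.5 + 14.4712 = 35.9712
°P = 259 − 259/1.052 = 12.8023
cells = 1.13·35.9712·12.8023

520.3795 billion cells


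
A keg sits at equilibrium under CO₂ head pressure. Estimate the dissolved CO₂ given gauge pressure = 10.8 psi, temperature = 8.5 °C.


vols = (P + 14.695)·(0.01821 + 0.09011·e^(−0.04·T))
vols = (10.8 + 14.695)·(0.01821 + 0.09011·e^(−0.04·8.5))

2.0995 volumes


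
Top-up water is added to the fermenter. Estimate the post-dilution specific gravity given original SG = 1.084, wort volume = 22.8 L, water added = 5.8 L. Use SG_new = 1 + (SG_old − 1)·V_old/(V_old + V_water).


pts = (1.084 − 1)·1000·22.8/(22.8 + 5.8) = 66.9650
SG_new = 1 + 66.9650/1000

1.0670


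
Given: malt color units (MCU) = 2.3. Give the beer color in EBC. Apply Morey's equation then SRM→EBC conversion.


SRM = 1.4922·MCU^0.6859;  EBC = SRM·1.97
SRM = 1.4922·2.3^0.6859 = 2.6420
EBC = 2.6420·1.97

5.2048 EBC


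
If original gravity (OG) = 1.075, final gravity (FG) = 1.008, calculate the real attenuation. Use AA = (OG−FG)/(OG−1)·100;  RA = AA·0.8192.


AA = (1.075 − 1.008)/(1.075 − 1)·100 = 89.3333
RA = 89.3333·0.8192

73.1819 %


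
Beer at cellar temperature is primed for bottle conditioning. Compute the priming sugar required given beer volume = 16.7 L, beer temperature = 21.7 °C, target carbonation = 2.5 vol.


residual = 14.695·(0.01821 + 0.09011·e^(−0.04·T));  sugar = (target − residual)·4.0·V
residual = 14.695·(0.01821 + 0.09011·e^(−0.04·21.7)) = 0.8235
sugar = (2.5 − 0.8235)·4.0·16.7

111.9923 g


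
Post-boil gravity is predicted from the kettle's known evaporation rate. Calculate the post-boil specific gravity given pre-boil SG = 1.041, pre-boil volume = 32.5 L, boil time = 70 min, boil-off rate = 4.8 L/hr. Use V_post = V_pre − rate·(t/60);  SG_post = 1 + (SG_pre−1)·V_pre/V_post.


V_post = 32.5 − 4.8·(70/60) = 26.9000
SG_post = 1 + (1.041 − 1)·32.5/26.9000

1.0495


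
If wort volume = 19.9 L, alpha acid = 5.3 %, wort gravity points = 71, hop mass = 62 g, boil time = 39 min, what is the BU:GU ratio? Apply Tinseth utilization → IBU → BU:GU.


U = 1.65·0.000125^(GP/1000)·(1−e^(−0.04t))/4.15;  IBU = (α/100)·m·U·1000/V;  BU:GU = IBU/GP
U = 1.65·0.000125^(71/1000)·(1−e^(−0.04·39))/4.15 = 0.1659
IBU = (5.3/100)·62·0.1659·1000/19.9 = 27.3958
BU:GU = 27.3958/71

0.3859


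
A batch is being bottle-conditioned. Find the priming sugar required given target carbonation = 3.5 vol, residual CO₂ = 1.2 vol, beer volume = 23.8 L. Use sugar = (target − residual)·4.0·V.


sugar = (3.5 − 1.2)·4.0·23.8

218.9600 g


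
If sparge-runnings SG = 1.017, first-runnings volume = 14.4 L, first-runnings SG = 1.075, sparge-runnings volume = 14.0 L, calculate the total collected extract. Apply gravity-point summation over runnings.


total = Σ (SG_i − 1)·1000·V_i
first = (1.075 − 1)·1000·14.4 = 1080.0000
sparge = (1.017 − 1)·1000·14.0 = 238.0000
total = 1080.0000 + 238.0000

1318.0000 gravity·L


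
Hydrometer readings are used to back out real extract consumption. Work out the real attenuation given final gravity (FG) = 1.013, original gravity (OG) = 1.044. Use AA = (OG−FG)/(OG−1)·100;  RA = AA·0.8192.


AA = (1.044 − 1.013)/(1.044 − 1)·100 = 70.4545
RA = 70.4545·0.8192

57.7164 %


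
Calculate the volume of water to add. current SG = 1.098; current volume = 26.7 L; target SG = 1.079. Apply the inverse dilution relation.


V_water = V·((SG_curr − 1)/(SG_target − 1) − 1)
V_water = 26.7·((1.098 − 1)/(1.079 − 1) − 1)

6.4215 L


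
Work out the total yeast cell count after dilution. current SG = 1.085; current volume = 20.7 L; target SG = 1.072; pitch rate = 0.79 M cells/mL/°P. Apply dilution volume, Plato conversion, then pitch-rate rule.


V_w = V·((SG_c−1)/(SG_t−1)−1);  °P = 259 − 259/SG_t;  cells = rate·(V+V_w)·°P
V_w = 20.7·((1.085−1)/(1.072−1)−1) = 3.7375
V_final = 20.7 + 3.7375 = 24.4375
°P = 259 − 259/1.072 = 17.3955
cells = 0.79·24.4375·17.3955

335.8314 billion cells


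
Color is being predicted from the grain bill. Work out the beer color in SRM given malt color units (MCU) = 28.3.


SRM = 1.4922 · MCU^0.6859
SRM = 1.4922 · 28.3^0.6859

14.7777 SRM


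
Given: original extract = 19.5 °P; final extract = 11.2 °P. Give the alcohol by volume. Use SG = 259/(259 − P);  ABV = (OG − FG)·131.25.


OG = 259/(259 − 19.5) = 1.0814
FG = 259/(259 − 11.2) = 1.0452
ABV = (1.0814 − 1.0452)·131.25

4.7541 % ABV


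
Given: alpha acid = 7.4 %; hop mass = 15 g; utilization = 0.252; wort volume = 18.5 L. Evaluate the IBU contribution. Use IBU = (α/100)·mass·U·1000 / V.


IBU = (7.4/100)·15·0.252·1000 / 18.5

15.1200 IBU


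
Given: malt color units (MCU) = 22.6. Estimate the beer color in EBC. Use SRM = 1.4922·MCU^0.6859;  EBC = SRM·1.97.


SRM = 1.4922·22.6^0.6859 = 12.6651
EBC = 12.6651·1.97

24.9503 EBC


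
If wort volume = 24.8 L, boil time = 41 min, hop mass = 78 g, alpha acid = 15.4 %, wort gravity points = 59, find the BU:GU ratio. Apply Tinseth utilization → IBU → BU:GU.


U = 1.65·0.000125^(GP/1000)·(1−e^(−0.04t))/4.15;  IBU = (α/100)·m·U·1000/V;  BU:GU = IBU/GP
U = 1.65·0.000125^(59/1000)·(1−e^(−0.04·41))/4.15 = 0.1886
IBU = (15.4/100)·78·0.1886·1000/24.8 = 91.3404
BU:GU = 91.3404/59

1.5481


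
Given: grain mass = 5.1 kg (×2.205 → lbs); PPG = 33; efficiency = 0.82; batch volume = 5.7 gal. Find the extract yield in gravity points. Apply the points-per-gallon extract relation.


points = lbs × PPG × eff / vol
lbs = 5.1 × 2.205 = 11.2455
points = 11.2455 × 33 × 0.82 / 5.7

53.3865 points


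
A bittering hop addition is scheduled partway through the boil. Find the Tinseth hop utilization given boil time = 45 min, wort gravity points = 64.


U = 1.65·0.000125^(GP/1000) · (1 − e^(−0.04·t))/4.15
bigness = 1.65·0.000125^(64/1000) = 0.9283
boil_factor = (1 − e^(−0.04·45))/4.15 = 0.2011
U = 0.9283 · 0.2011

0.1867


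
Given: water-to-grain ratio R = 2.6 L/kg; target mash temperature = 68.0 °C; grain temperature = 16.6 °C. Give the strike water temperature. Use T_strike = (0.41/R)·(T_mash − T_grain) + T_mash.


T_strike = (0.41/2.6)·(68.0 − 16.6) + 68.0

76.1054 °C


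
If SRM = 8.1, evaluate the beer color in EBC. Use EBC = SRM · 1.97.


EBC = 8.1 · 1.97

15.9570 EBC


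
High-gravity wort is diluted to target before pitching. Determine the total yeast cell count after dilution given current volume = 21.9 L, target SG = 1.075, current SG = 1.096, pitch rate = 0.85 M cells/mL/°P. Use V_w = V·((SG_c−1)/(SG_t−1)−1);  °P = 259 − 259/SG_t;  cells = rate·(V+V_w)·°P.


V_w = 21.9·((1.096−1)/(1.075−1)−1) = 6.1320
V_final = 21.9 + 6.1320 = 28.0320
°P = 259 − 259/1.075 = 18.0698
cells = 0.85·28.0320·18.0698

430.5520 billion cells


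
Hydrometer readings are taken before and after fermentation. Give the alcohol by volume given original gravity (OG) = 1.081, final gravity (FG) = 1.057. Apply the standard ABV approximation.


ABV = (OG − FG) · 131.25
ABV = (1.081 − 1.057) · 131.25

3.1500 % ABV


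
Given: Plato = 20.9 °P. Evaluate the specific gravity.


SG = 259/(259 − P)
SG = 259/(259 − 20.9)

1.0878


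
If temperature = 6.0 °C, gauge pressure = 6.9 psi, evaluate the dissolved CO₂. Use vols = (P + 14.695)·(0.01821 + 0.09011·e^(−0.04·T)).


vols = (6.9 + 14.695)·(0.01821 + 0.09011·e^(−0.04·6.0))

1.9240 volumes


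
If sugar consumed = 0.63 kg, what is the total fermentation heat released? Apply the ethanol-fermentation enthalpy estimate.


Q = m_sugar · 590 kJ/kg
Q = 0.63 · 590

371.7000 kJ


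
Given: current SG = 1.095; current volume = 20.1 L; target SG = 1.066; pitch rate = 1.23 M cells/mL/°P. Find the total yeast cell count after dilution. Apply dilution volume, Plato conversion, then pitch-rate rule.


V_w = V·((SG_c−1)/(SG_t−1)−1);  °P = 259 − 259/SG_t;  cells = rate·(V+V_w)·°P
V_w = 20.1·((1.095−1)/(1.066−1)−1) = 8.8318
V_final = 20.1 + 8.8318 = 28.9318
°P = 259 − 259/1.066 = 16.0356
cells = 1.23·28.9318·16.0356

570.6467 billion cells


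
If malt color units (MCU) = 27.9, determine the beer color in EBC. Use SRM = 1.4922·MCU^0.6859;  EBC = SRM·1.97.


SRM = 1.4922·27.9^0.6859 = 14.6341
EBC = 14.6341·1.97

28.8292 EBC


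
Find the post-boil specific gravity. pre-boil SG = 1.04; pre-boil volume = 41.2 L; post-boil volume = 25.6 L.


SG_post = 1 + (SG_pre − 1)·V_pre/V_post
pts_pre = (1.04 − 1)·1000 = 40.0000
pts_post = 40.0000·41.2/25.6 = 64.3750
SG_post = 1 + 64.3750/1000

1.0644


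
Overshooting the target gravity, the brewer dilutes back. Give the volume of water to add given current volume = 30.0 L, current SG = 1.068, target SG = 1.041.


V_water = V·((SG_curr − 1)/(SG_target − 1) − 1)
V_water = 30.0·((1.068 − 1)/(1.041 − 1) − 1)

19.7561 L


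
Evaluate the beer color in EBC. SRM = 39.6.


EBC = SRM · 1.97
EBC = 39.6 · 1.97

78.0120 EBC


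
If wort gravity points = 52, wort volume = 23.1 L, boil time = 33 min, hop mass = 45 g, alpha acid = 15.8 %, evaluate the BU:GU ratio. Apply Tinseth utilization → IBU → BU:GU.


U = 1.65·0.000125^(GP/1000)·(1−e^(−0.04t))/4.15;  IBU = (α/100)·m·U·1000/V;  BU:GU = IBU/GP
U = 1.65·0.000125^(52/1000)·(1−e^(−0.04·33))/4.15 = 0.1826
IBU = (15.8/100)·45·0.1826·1000/23.1 = 56.2026
BU:GU = 56.2026/52

1.0808


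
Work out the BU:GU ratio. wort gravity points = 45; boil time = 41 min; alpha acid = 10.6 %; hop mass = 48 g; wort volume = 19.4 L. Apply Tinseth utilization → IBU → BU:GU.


U = 1.65·0.000125^(GP/1000)·(1−e^(−0.04t))/4.15;  IBU = (α/100)·m·U·1000/V;  BU:GU = IBU/GP
U = 1.65·0.000125^(45/1000)·(1−e^(−0.04·41))/4.15 = 0.2139
IBU = (10.6/100)·48·0.2139·1000/19.4 = 56.0903
BU:GU = 56.0903/45

1.2465


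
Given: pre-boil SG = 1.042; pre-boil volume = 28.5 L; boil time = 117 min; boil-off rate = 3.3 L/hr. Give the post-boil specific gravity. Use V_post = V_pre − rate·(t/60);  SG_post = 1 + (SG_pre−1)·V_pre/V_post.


V_post = 28.5 − 3.3·(117/60) = 22.0650
SG_post = 1 + (1.042 − 1)·28.5/22.0650

1.0542


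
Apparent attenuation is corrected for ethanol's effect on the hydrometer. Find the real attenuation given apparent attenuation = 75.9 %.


RA = AA · 0.8192
RA = 75.9 · 0.8192

62.1773 %


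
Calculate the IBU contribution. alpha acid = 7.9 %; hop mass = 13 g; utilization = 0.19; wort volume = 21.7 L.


IBU = (α/100)·mass·U·1000 / V
IBU = (7.9/100)·13·0.19·1000 / 21.7

8.9922 IBU


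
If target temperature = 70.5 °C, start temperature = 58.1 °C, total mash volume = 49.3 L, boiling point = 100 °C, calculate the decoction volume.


V_dec = V_total·(T_target − T_start)/(T_boil − T_start)
V_dec = 49.3·(70.5 − 58.1)/(100 − 58.1)

14.5900 L


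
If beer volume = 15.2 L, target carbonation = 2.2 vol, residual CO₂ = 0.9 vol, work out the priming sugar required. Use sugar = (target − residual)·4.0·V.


sugar = (2.2 − 0.9)·4.0·15.2

79.0400 g


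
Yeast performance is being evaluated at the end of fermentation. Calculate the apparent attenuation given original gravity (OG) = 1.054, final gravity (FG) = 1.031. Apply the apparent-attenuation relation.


AA = (OG − FG)/(OG − 1) · 100
AA = (1.054 − 1.031)/(1.054 − 1) · 100

42.5926 %


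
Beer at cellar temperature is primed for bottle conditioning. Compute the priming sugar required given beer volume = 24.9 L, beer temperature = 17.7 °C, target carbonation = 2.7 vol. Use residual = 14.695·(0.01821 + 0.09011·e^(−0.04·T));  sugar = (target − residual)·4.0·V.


residual = 14.695·(0.01821 + 0.09011·e^(−0.04·17.7)) = 0.9199
sugar = (2.7 − 0.9199)·4.0·24.9

177.2962 g


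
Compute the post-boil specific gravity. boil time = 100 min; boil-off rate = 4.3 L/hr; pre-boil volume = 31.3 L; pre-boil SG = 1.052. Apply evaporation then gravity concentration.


V_post = V_pre − rate·(t/60);  SG_post = 1 + (SG_pre−1)·V_pre/V_post
V_post = 31.3 − 4.3·(100/60) = 24.1333
SG_post = 1 + (1.052 − 1)·31.3/24.1333

1.0674


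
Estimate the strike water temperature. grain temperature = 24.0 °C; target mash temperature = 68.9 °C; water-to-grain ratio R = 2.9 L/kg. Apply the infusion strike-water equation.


T_strike = (0.41/R)·(T_mash − T_grain) + T_mash
T_strike = (0.41/2.9)·(68.9 − 24.0) + 68.9

75.2479 °C


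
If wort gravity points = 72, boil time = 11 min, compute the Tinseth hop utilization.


U = 1.65·0.000125^(GP/1000) · (1 − e^(−0.04·t))/4.15
bigness = 1.65·0.000125^(72/1000) = 0.8639
boil_factor = (1 − e^(−0.04·11))/4.15 = 0.0858
U = 0.8639 · 0.0858

0.0741


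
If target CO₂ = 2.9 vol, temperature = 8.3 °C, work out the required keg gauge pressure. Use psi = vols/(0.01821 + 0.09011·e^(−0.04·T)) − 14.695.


psi = 2.9/(0.01821 + 0.09011·e^(−0.04·8.3)) − 14.695

20.3026 psi


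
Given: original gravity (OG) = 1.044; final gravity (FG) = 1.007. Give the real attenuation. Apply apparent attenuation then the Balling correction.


AA = (OG−FG)/(OG−1)·100;  RA = AA·0.8192
AA = (1.044 − 1.007)/(1.044 − 1)·100 = 84.0909
RA = 84.0909·0.8192

68.8873 %


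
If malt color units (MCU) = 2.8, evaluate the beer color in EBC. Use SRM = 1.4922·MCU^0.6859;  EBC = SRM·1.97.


SRM = 1.4922·2.8^0.6859 = 3.0237
EBC = 3.0237·1.97

5.9566 EBC


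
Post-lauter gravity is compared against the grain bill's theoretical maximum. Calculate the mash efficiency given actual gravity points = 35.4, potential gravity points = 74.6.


efficiency = actual / potential × 100
efficiency = 35.4 / 74.6 × 100

47.4531 %


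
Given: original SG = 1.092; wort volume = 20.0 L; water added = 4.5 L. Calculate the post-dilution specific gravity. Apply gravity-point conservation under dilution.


SG_new = 1 + (SG_old − 1)·V_old/(V_old + V_water)
pts = (1.092 − 1)·1000·20.0/(20.0 + 4.5) = 75.1020
SG_new = 1 + 75.1020/1000

1.0751


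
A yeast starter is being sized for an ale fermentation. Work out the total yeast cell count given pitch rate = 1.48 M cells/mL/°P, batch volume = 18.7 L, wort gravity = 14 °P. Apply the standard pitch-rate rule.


cells (billions) = rate · V_L · °P
cells = 1.48 · 18.7 · 14

387.4640 billion cells


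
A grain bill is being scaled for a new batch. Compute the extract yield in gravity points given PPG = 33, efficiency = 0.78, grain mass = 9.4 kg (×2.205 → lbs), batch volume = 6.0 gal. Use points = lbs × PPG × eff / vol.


lbs = 9.4 × 2.205 = 20.7270
points = 20.7270 × 33 × 0.78 / 6.0

88.9188 points


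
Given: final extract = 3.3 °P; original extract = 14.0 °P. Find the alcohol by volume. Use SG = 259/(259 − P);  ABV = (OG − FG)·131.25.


OG = 259/(259 − 14.0) = 1.0571
FG = 259/(259 − 3.3) = 1.0129
ABV = (1.0571 − 1.0129)·131.25

5.8061 % ABV


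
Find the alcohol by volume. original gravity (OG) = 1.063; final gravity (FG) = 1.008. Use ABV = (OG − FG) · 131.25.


ABV = (1.063 − 1.008) · 131.25

7.2187 % ABV


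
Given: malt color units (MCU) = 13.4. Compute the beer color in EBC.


SRM = 1.4922·MCU^0.6859;  EBC = SRM·1.97
SRM = 1.4922·13.4^0.6859 = 8.8493
EBC = 8.8493·1.97

17.4331 EBC


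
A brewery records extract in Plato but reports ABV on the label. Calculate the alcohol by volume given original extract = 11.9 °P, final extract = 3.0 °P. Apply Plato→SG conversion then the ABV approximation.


SG = 259/(259 − P);  ABV = (OG − FG)·131.25
OG = 259/(259 − 11.9) = 1.0482
FG = 259/(259 − 3.0) = 1.0117
ABV = (1.0482 − 1.0117)·131.25

4.7827 % ABV


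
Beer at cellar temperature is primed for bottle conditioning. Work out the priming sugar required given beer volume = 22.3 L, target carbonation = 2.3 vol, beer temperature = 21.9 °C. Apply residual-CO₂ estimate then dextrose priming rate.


residual = 14.695·(0.01821 + 0.09011·e^(−0.04·T));  sugar = (target − residual)·4.0·V
residual = 14.695·(0.01821 + 0.09011·e^(−0.04·21.9)) = 0.8190
sugar = (2.3 − 0.8190)·4.0·22.3

132.1017 g


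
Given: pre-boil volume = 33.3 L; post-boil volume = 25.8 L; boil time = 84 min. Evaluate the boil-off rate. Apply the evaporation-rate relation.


rate = (V_pre − V_post) / (t_min/60)
rate = (33.3 − 25.8) / (84/60)

5.3571 L/hr


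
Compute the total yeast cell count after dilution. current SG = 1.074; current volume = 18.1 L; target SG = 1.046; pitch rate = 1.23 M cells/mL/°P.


V_w = V·((SG_c−1)/(SG_t−1)−1);  °P = 259 − 259/SG_t;  cells = rate·(V+V_w)·°P
V_w = 18.1·((1.074−1)/(1.046−1)−1) = 11.0174
V_final = 18.1 + 11.0174 = 29.1174
°P = 259 − 259/1.046 = 11.3901
cells = 1.23·29.1174·11.3901

407.9280 billion cells


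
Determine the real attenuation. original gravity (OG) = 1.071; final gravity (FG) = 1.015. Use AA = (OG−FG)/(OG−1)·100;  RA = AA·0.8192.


AA = (1.071 − 1.015)/(1.071 − 1)·100 = 78.8732
RA = 78.8732·0.8192

64.6130 %


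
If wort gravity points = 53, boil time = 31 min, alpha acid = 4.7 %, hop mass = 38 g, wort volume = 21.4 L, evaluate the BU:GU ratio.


U = 1.65·0.000125^(GP/1000)·(1−e^(−0.04t))/4.15;  IBU = (α/100)·m·U·1000/V;  BU:GU = IBU/GP
U = 1.65·0.000125^(53/1000)·(1−e^(−0.04·31))/4.15 = 0.1755
IBU = (4.7/100)·38·0.1755·1000/21.4 = 14.6445
BU:GU = 14.6445/53

0.2763


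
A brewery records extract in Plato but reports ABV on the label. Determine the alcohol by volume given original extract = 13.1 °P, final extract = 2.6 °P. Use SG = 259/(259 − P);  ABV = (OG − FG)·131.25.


OG = 259/(259 − 13.1) = 1.0533
FG = 259/(259 − 2.6) = 1.0101
ABV = (1.0533 − 1.0101)·131.25

5.6612 % ABV


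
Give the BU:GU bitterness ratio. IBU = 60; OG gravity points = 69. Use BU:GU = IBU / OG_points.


BU:GU = 60 / 69

0.8696


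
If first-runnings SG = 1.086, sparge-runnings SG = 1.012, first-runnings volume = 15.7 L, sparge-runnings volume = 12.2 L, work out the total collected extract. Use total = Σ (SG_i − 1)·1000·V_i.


first = (1.086 − 1)·1000·15.7 = 1350.2000
sparge = (1.012 − 1)·1000·12.2 = 146.4000
total = 1350.2000 + 146.4000

1496.6000 gravity·L


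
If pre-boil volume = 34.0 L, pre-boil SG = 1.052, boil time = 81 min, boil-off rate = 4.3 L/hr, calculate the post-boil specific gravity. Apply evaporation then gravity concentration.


V_post = V_pre − rate·(t/60);  SG_post = 1 + (SG_pre−1)·V_pre/V_post
V_post = 34.0 − 4.3·(81/60) = 28.1950
SG_post = 1 + (1.052 − 1)·34.0/28.1950

1.0627


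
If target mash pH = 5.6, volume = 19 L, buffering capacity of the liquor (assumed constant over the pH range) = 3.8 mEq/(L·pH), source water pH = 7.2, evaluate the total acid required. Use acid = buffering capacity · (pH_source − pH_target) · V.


acid = 3.8 · (7.2 − 5.6) · 19

115.5200 mEq


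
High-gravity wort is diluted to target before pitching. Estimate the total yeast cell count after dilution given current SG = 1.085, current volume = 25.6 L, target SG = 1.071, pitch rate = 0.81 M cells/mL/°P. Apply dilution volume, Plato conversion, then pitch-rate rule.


V_w = V·((SG_c−1)/(SG_t−1)−1);  °P = 259 − 259/SG_t;  cells = rate·(V+V_w)·°P
V_w = 25.6·((1.085−1)/(1.071−1)−1) = 5.0479
V_final = 25.6 + 5.0479 = 30.6479
°P = 259 − 259/1.071 = 17.1699
cells = 0.81·30.6479·17.1699

426.2400 billion cells


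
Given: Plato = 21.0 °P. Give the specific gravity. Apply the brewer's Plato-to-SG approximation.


SG = 259/(259 − P)
SG = 259/(259 − 21.0)

1.0882


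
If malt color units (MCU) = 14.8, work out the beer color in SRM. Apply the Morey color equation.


SRM = 1.4922 · MCU^0.6859
SRM = 1.4922 · 14.8^0.6859

9.4735 SRM


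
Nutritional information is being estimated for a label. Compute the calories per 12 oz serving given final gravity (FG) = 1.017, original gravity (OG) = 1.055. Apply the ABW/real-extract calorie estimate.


ABW = (OG−FG)·131.25·0.79/FG;  °P = 259 − 259/SG (for OG→OE and FG→AE);  RE = 0.1808·OE + 0.8192·AE;  Cal = (6.9·ABW + 4·(RE−0.1))·FG·3.55
ABW = (1.055 − 1.017)·131.25·0.79/1.017 = 3.8743
OE = 259 − 259/1.055 = 13.5024 °P
AE = 259 − 259/1.017 = 4.3294 °P
RE = 0.1808·13.5024 + 0.8192·4.3294 = 5.9879 °P
Cal = (6.9·3.8743 + 4·(5.9879−0.1))·1.017·3.55

181.5425 kcal


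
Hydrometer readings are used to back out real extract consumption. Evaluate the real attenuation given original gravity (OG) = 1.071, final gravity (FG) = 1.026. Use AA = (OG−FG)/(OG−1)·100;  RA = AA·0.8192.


AA = (1.071 − 1.026)/(1.071 − 1)·100 = 63.3803
RA = 63.3803·0.8192

51.9211 %


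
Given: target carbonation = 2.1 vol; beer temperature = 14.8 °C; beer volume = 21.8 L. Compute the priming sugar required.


residual = 14.695·(0.01821 + 0.09011·e^(−0.04·T));  sugar = (target − residual)·4.0·V
residual = 14.695·(0.01821 + 0.09011·e^(−0.04·14.8)) = 1.0002
sugar = (2.1 − 1.0002)·4.0·21.8

95.9068 g


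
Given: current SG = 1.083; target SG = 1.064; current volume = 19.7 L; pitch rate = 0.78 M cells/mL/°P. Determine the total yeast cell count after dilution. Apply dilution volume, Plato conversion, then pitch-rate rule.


V_w = V·((SG_c−1)/(SG_t−1)−1);  °P = 259 − 259/SG_t;  cells = rate·(V+V_w)·°P
V_w = 19.7·((1.083−1)/(1.064−1)−1) = 5.8484
V_final = 19.7 + 5.8484 = 25.5484
°P = 259 − 259/1.064 = 15.5789
cells = 0.78·25.5484·15.5789

310.4539 billion cells


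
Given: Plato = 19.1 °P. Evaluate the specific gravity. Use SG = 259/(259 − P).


SG = 259/(259 − 19.1)

1.0796


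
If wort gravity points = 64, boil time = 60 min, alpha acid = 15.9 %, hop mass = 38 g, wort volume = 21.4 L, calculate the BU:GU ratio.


U = 1.65·0.000125^(GP/1000)·(1−e^(−0.04t))/4.15;  IBU = (α/100)·m·U·1000/V;  BU:GU = IBU/GP
U = 1.65·0.000125^(64/1000)·(1−e^(−0.04·60))/4.15 = 0.2034
IBU = (15.9/100)·38·0.2034·1000/21.4 = 57.4254
BU:GU = 57.4254/64

0.8973


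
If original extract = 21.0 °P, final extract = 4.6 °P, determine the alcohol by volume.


SG = 259/(259 − P);  ABV = (OG − FG)·131.25
OG = 259/(259 − 21.0) = 1.0882
FG = 259/(259 − 4.6) = 1.0181
ABV = (1.0882 − 1.0181)·131.25

9.2077 % ABV


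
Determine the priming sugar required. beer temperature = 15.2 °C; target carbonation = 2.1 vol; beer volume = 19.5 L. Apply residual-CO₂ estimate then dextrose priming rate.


residual = 14.695·(0.01821 + 0.09011·e^(−0.04·T));  sugar = (target − residual)·4.0·V
residual = 14.695·(0.01821 + 0.09011·e^(−0.04·15.2)) = 0.9885
sugar = (2.1 − 0.9885)·4.0·19.5

86.6952 g


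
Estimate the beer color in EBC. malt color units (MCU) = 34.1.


SRM = 1.4922·MCU^0.6859;  EBC = SRM·1.97
SRM = 1.4922·34.1^0.6859 = 16.7936
EBC = 16.7936·1.97

33.0834 EBC


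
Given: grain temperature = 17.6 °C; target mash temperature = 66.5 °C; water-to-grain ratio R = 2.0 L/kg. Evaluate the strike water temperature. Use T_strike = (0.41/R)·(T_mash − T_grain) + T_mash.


T_strike = (0.41/2.0)·(66.5 − 17.6) + 66.5

76.5245 °C


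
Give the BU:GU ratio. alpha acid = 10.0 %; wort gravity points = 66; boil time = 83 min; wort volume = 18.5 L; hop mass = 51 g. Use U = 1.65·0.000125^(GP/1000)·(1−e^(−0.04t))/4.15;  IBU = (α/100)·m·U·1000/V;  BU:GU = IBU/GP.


U = 1.65·0.000125^(66/1000)·(1−e^(−0.04·83))/4.15 = 0.2118
IBU = (10.0/100)·51·0.2118·1000/18.5 = 58.3766
BU:GU = 58.3766/66

0.8845


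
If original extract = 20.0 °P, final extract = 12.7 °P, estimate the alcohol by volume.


SG = 259/(259 − P);  ABV = (OG − FG)·131.25
OG = 259/(259 − 20.0) = 1.0837
FG = 259/(259 − 12.7) = 1.0516
ABV = (1.0837 − 1.0516)·131.25

4.2156 % ABV


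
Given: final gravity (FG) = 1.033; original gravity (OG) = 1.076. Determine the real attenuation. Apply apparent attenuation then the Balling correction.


AA = (OG−FG)/(OG−1)·100;  RA = AA·0.8192
AA = (1.076 − 1.033)/(1.076 − 1)·100 = 56.5789
RA = 56.5789·0.8192

46.3495 %


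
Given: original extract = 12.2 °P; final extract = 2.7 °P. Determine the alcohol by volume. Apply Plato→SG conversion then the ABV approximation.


SG = 259/(259 − P);  ABV = (OG − FG)·131.25
OG = 259/(259 − 12.2) = 1.0494
FG = 259/(259 − 2.7) = 1.0105
ABV = (1.0494 − 1.0105)·131.25

5.1054 % ABV


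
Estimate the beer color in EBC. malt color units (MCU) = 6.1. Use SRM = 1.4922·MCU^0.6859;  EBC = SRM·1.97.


SRM = 1.4922·6.1^0.6859 = 5.1580
EBC = 5.1580·1.97

10.1613 EBC


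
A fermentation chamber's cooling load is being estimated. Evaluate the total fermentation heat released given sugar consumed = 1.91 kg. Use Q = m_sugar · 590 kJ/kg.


Q = 1.91 · 590

1126.9000 kJ


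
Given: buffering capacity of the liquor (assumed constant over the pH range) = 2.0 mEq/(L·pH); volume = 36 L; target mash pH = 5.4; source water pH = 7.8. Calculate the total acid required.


acid = buffering capacity · (pH_source − pH_target) · V
acid = 2.0 · (7.8 − 5.4) · 36

172.8000 mEq


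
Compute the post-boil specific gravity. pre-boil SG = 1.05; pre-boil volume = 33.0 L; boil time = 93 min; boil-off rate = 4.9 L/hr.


V_post = V_pre − rate·(t/60);  SG_post = 1 + (SG_pre−1)·V_pre/V_post
V_post = 33.0 − 4.9·(93/60) = 25.4050
SG_post = 1 + (1.05 − 1)·33.0/25.4050

1.0649


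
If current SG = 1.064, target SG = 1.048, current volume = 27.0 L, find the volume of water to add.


V_water = V·((SG_curr − 1)/(SG_target − 1) − 1)
V_water = 27.0·((1.064 − 1)/(1.048 − 1) − 1)

9.0000 L


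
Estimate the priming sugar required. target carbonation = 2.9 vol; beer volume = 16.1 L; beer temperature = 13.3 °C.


residual = 14.695·(0.01821 + 0.09011·e^(−0.04·T));  sugar = (target − residual)·4.0·V
residual = 14.695·(0.01821 + 0.09011·e^(−0.04·13.3)) = 1.0454
sugar = (2.9 − 1.0454)·4.0·16.1

119.4330 g


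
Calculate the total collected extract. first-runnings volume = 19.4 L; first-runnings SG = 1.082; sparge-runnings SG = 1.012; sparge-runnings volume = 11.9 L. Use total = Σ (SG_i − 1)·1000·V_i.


first = (1.082 − 1)·1000·19.4 = 1590.8000
sparge = (1.012 − 1)·1000·11.9 = 142.8000
total = 1590.8000 + 142.8000

1733.6000 gravity·L


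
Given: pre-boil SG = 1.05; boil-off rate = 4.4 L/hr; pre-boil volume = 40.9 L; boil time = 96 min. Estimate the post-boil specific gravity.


V_post = V_pre − rate·(t/60);  SG_post = 1 + (SG_pre−1)·V_pre/V_post
V_post = 40.9 − 4.4·(96/60) = 33.8600
SG_post = 1 + (1.05 − 1)·40.9/33.8600

1.0604


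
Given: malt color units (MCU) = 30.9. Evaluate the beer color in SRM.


SRM = 1.4922 · MCU^0.6859
SRM = 1.4922 · 30.9^0.6859

15.6960 SRM


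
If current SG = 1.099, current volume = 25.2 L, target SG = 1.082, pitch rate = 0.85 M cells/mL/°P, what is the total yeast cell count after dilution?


V_w = V·((SG_c−1)/(SG_t−1)−1);  °P = 259 − 259/SG_t;  cells = rate·(V+V_w)·°P
V_w = 25.2·((1.099−1)/(1.082−1)−1) = 5.2244
V_final = 25.2 + 5.2244 = 30.4244
°P = 259 − 259/1.082 = 19.6285
cells = 0.85·30.4244·19.6285

507.6065 billion cells
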